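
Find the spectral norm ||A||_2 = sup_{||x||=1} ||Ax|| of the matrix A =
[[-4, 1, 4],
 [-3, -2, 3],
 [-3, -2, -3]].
||A||_2 ≈ 7.0856 (= sqrt(largest eigenvalue of A^T A))

||A||_2 = sigma_max(A) = sqrt(lambda_max(A^T A)). Form the symmetric matrix M = A^T A =
[[34, 8, -16],
 [8, 9, 4],
 [-16, 4, 34]].
Its characteristic polynomial (trace, sum of principal 2x2 minors, determinant of M give the coefficients) is
  p(λ) = det(λ I - M) = λ^3 - 77λ^2 + 1432λ - 4356.
No integer candidate from the rational root theorem (±divisors of 4356) is a root, so the roots are irrational. The cubic discriminant is Δ = 590806272 > 0, so there are three distinct real roots. p(3) = -726 and p(4) = 204 have opposite signs, so a root lies in (3, 4); Newton's method refines it to λ ≈ 3.768. p(23) = 14 and p(24) = -516 have opposite signs, so a root lies in (23, 24); Newton's method refines it to λ ≈ 23.0268. p(50) = -256 and p(51) = 1050 have opposite signs, so a root lies in (50, 51); Newton's method refines it to λ ≈ 50.2053. Check (Vieta): the three roots sum to 77, matching tr M = 77.
So the eigenvalues of A^T A are ≈ 3.768, 23.0268, 50.2053 (all ≥ 0, as they must be for A^T A). The largest is λ_max ≈ 50.2053, hence ||A||_2 = sqrt(λ_max) ≈ 7.0856.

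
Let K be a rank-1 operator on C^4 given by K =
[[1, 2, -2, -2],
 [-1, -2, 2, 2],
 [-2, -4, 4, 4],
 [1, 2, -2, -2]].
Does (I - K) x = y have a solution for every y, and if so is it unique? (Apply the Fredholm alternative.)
(I - K) is singular (det(I - K) = 0, i.e. 1 ∈ sigma(K)). (I - K) x = y is solvable iff y ⊥ ker((I - K)^*) = span{(1, 2, -2, -2)}, i.e. iff y_1 + 2y_2 - 2y_3 - 2y_4 = 0. When solvable, the solutions are x = y + c·(1, -1, -2, 1), c arbitrary (ker(I - K) = span{(1, -1, -2, 1)}, dimension 1).

K has rank 1, so it is an outer product K = u v^T: every row of K is a multiple of one row vector. Reading off the entries, u = (1, -1, -2, 1) and v = (1, 2, -2, -2) (row i of K equals u_i·v^T). A rank-one matrix u v^T satisfies K u = u (v·u) and kills the (3)-dimensional subspace v^⊥, so its characteristic polynomial is lambda^3 (lambda - v·u) with v·u = tr K = 1. Hence the eigenvalues of I - K are 1 (multiplicity 3) and 1 - (1) = 0, so det(I - K) = 0. (Direct check: I - K =
[[0, -2, 2, 2],
 [1, 3, -2, -2],
 [2, 4, -3, -4],
 [-1, -2, 2, 3]]
has determinant 0.) So 1 is an eigenvalue of K and (I - K) is not invertible. The finite-dimensional Fredholm alternative says: either (I - K) is invertible, or ker(I - K) ≠ {0} and then range(I - K) = ker((I - K)^*)^⊥, with dim ker(I - K) = dim ker((I - K)^*). We are in the second case, so we need both kernels. Kernel of I - K: (I - K) u = u - u (v·u) = u - u = 0, so ker(I - K) = span{u} = span{(1, -1, -2, 1)} (it is exactly 1-dimensional because rank(I - K) = 3). Kernel of the adjoint: K is real, so (I - K)^* = I - K^T = I - v u^T, and (I - v u^T) v = v - v (u·v) = 0; hence ker((I - K)^*) = span{v} = span{(1, 2, -2, -2)}. Therefore (I - K) x = y is solvable iff <y, v> = 0, i.e. iff y_1 + 2y_2 - 2y_3 - 2y_4 = 0. When this holds, K y = u (v·y) = 0, so (I - K) y = y and x = y is a particular solution; the full solution set is the line x = y + c·u = y + c·(1, -1, -2, 1), c ∈ C.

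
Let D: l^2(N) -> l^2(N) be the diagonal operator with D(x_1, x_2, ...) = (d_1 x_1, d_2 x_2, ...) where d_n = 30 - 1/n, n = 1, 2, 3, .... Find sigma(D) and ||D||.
sigma(D) = {30 - 1/n : n ≥ 1} ∪ {30}; ||D|| = 30

A bounded diagonal operator on l^2 with diagonal entries d_n has spectrum equal to the closure of {d_n : n ≥ 1}: every d_n is an eigenvalue (with eigenvector e_n), so {d_n} ⊂ sigma(D); the spectrum is closed, so its closure is too; and for lambda not in the closure, (D - lambda I) has bounded inverse (the diagonal entries 1/(d_n - lambda) are bounded). For our sequence d_n = 30 - 1/n, n = 1, 2, 3, ...:
  - {d_n} = {30 - 1/n : n ≥ 1}; the only limit point is 30
  - closure = {30 - 1/n : n ≥ 1} ∪ {30}
For the norm: a diagonal operator has ||D|| = sup_n |d_n|. Here d_n = 30 - 1/n increases monotonically from d_1 = 29 toward 30, with all terms in [29, 30); so sup_n |d_n| = 30 (the supremum is the limit, not attained). So ||D|| = 30.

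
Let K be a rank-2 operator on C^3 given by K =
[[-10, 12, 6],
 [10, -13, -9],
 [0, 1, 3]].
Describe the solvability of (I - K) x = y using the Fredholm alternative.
(I - K) is invertible (det(I - K) = -29 ≠ 0), so for every y in C^3 the equation (I - K) x = y has a unique solution.

K has rank 2 and factors as K = U V^T = u1 v1^T + u2 v2^T with u1 = (-3, 2, 1), v1 = (2, -2, 0), u2 = (2, -3, 1), v2 = (-2, 3, 3) (multiplying out reproduces the displayed K). The nonzero eigenvalues of U V^T coincide with those of the 2 x 2 matrix G = V^T U = [[v1·u1, v1·u2], [v2·u1, v2·u2]] = [[-10, 10], [15, -10]], and by the Sylvester determinant identity det(I_3 - U V^T) = det(I_2 - V^T U) = det([[11, -10], [-15, 11]]) = (11)(11) - (-10)(-15) = -29. (Direct check: I - K =
[[11, -12, -6],
 [-10, 14, 9],
 [0, -1, -2]]
has determinant -29.) The finite-dimensional Fredholm alternative says: either (I - K) is invertible, or ker(I - K) ≠ {0} and then range(I - K) = ker((I - K)^*)^⊥, with dim ker(I - K) = dim ker((I - K)^*). Since det(I - K) ≠ 0, 1 is not an eigenvalue of K and ker(I - K) = {0}, so we are in the first case: for every y there is a unique x = (I - K)^(-1) y. (Explicitly, by the Woodbury identity, (I - U V^T)^(-1) = I + U (I_2 - G)^(-1) V^T.)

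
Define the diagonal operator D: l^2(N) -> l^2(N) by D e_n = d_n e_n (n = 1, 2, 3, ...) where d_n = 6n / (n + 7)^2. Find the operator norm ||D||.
||D|| = 3/14 (attained at n = 7)

For D diagonal, ||D|| = sup_n |d_n|. Treat f(x) = 6x / (x + 7)^2 for real x > 0. By the quotient rule, f'(x) = 6(7 - x)/(x + 7)^3, which is positive for x < 7 and negative for x > 7. So f has a unique maximum at x = 7, and since 7 is a positive integer, the supremum over n ≥ 1 is attained at n = 7: d_7 = 6·7/(7 + 7)^2 = 6·7/196 = 3/14. Hence ||D|| = 3/14.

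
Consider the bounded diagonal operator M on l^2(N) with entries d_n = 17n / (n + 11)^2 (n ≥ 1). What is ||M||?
||M|| = 17/44 (attained at n = 11)

For M diagonal, ||M|| = sup_n |d_n|. Treat f(x) = 17x / (x + 11)^2 for real x > 0. By the quotient rule, f'(x) = 17(11 - x)/(x + 11)^3, which is positive for x < 11 and negative for x > 11. So f has a unique maximum at x = 11, and since 11 is a positive integer, the supremum over n ≥ 1 is attained at n = 11: d_11 = 17·11/(11 + 11)^2 = 17·11/484 = 17/44. Hence ||M|| = 17/44.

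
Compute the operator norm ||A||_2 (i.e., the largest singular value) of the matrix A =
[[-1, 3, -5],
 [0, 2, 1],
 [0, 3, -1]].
||A||_2 ≈ 6.4429 (= sqrt(largest eigenvalue of A^T A))

||A||_2 = sigma_max(A) = sqrt(lambda_max(A^T A)). Form the symmetric matrix M = A^T A =
[[1, -3, 5],
 [-3, 22, -16],
 [5, -16, 27]].
Its characteristic polynomial (trace, sum of principal 2x2 minors, determinant of M give the coefficients) is
  p(λ) = det(λ I - M) = λ^3 - 50λ^2 + 353λ - 25.
No integer candidate from the rational root theorem (±divisors of 25) is a root, so the roots are irrational. The cubic discriminant is Δ = 131000217 > 0, so there are three distinct real roots. p(0) = -25 and p(1) = 279 have opposite signs, so a root lies in (0, 1); Newton's method refines it to λ ≈ 0.0715. p(8) = 111 and p(9) = -169 have opposite signs, so a root lies in (8, 9); Newton's method refines it to λ ≈ 8.4178. p(41) = -681 and p(42) = 689 have opposite signs, so a root lies in (41, 42); Newton's method refines it to λ ≈ 41.5107. Check (Vieta): the three roots sum to 50, matching tr M = 50.
So the eigenvalues of A^T A are ≈ 0.0715, 8.4178, 41.5107 (all ≥ 0, as they must be for A^T A). The largest is λ_max ≈ 41.5107, hence ||A||_2 = sqrt(λ_max) ≈ 6.4429.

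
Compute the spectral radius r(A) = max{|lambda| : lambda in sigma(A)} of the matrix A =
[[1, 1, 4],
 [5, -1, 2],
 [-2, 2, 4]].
r(A) = (4 + sqrt(24))/2 ≈ 4.4495

The eigenvalues of A are the roots of its characteristic polynomial. With M = A (coefficients from the trace, the sum of principal 2x2 minors, and det A):
  p(λ) = det(λ I - M) = λ^3 - 4λ^2 - 2λ.
The constant term is 0, so λ = 0 is a root. Dividing out λ leaves p(λ) = λ(λ^2 - 4λ - 2). For λ^2 - 4λ - 2 the discriminant is 24. It is nonnegative but not a perfect square, so the roots are real and irrational: λ = (4 ± sqrt(24))/2 ≈ 4.4495, -0.4495.
Thus the eigenvalues (to 4 decimals) are 4.4495 (modulus 4.4495); -0.4495 (modulus 0.4495); 0 (modulus 0). The spectral radius is the largest modulus: r(A) = (4 + sqrt(24))/2 ≈ 4.4495. (Cross-check: r(A) ≤ ||A||_2 ≈ 6.3618; equality holds whenever A is normal, though it can also hold for some non-normal A.)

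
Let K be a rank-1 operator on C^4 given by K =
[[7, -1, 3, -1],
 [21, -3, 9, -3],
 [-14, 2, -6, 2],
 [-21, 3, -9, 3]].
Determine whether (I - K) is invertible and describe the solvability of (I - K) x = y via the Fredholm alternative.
(I - K) is singular (det(I - K) = 0, i.e. 1 ∈ sigma(K)). (I - K) x = y is solvable iff y ⊥ ker((I - K)^*) = span{(7, -1, 3, -1)}, i.e. iff 7y_1 - y_2 + 3y_3 - y_4 = 0. When solvable, the solutions are x = y + c·(1, 3, -2, -3), c arbitrary (ker(I - K) = span{(1, 3, -2, -3)}, dimension 1).

K has rank 1, so it is an outer product K = u v^T: every row of K is a multiple of one row vector. Reading off the entries, u = (1, 3, -2, -3) and v = (7, -1, 3, -1) (row i of K equals u_i·v^T). A rank-one matrix u v^T satisfies K u = u (v·u) and kills the (3)-dimensional subspace v^⊥, so its characteristic polynomial is lambda^3 (lambda - v·u) with v·u = tr K = 1. Hence the eigenvalues of I - K are 1 (multiplicity 3) and 1 - (1) = 0, so det(I - K) = 0. (Direct check: I - K =
[[-6, 1, -3, 1],
 [-21, 4, -9, 3],
 [14, -2, 7, -2],
 [21, -3, 9, -2]]
has determinant 0.) So 1 is an eigenvalue of K and (I - K) is not invertible. The finite-dimensional Fredholm alternative says: either (I - K) is invertible, or ker(I - K) ≠ {0} and then range(I - K) = ker((I - K)^*)^⊥, with dim ker(I - K) = dim ker((I - K)^*). We are in the second case, so we need both kernels. Kernel of I - K: (I - K) u = u - u (v·u) = u - u = 0, so ker(I - K) = span{u} = span{(1, 3, -2, -3)} (it is exactly 1-dimensional because rank(I - K) = 3). Kernel of the adjoint: K is real, so (I - K)^* = I - K^T = I - v u^T, and (I - v u^T) v = v - v (u·v) = 0; hence ker((I - K)^*) = span{v} = span{(7, -1, 3, -1)}. Therefore (I - K) x = y is solvable iff <y, v> = 0, i.e. iff 7y_1 - y_2 + 3y_3 - y_4 = 0. When this holds, K y = u (v·y) = 0, so (I - K) y = y and x = y is a particular solution; the full solution set is the line x = y + c·u = y + c·(1, 3, -2, -3), c ∈ C.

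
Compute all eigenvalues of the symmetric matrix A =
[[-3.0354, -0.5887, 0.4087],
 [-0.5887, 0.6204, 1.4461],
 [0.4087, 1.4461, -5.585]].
sigma(A) ≈ {-6, -3, 1}

A is real symmetric, so its spectrum consists of real eigenvalues. Expanding the characteristic polynomial of the displayed matrix gives
  det(λ I - A) = p(λ) = λ^3 + (8)λ^2 + (9)λ + (-18.0012).
Solving p(λ) = 0 yields eigenvalues ≈ -6, -3, 1. (A is shown rounded to 4 decimals, so these recover the underlying integer eigenvalues to within that precision.)
Verification: the trace of A = -8 equals the sum of eigenvalues -8, and det(A) ≈ 18.0012 matches the eigenvalue product 18.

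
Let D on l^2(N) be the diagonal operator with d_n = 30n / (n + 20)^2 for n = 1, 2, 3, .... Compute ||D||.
||D|| = 3/8 (attained at n = 20)

For D diagonal, ||D|| = sup_n |d_n|. Treat f(x) = 30x / (x + 20)^2 for real x > 0. By the quotient rule, f'(x) = 30(20 - x)/(x + 20)^3, which is positive for x < 20 and negative for x > 20. So f has a unique maximum at x = 20, and since 20 is a positive integer, the supremum over n ≥ 1 is attained at n = 20: d_20 = 30·20/(20 + 20)^2 = 30·20/1600 = 3/8. Hence ||D|| = 3/8.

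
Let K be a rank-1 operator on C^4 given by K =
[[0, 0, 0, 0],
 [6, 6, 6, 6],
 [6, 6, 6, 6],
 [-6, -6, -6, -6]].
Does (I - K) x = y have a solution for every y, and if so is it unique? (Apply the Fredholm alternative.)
(I - K) is invertible (det(I - K) = -5 ≠ 0), so for every y in C^4 the equation (I - K) x = y has a unique solution.

K has rank 1, so it is an outer product K = u v^T: every row of K is a multiple of one row vector. Reading off the entries, u = (0, 2, 2, -2) and v = (3, 3, 3, 3) (row i of K equals u_i·v^T). A rank-one matrix u v^T satisfies K u = u (v·u) and kills the (3)-dimensional subspace v^⊥, so its characteristic polynomial is lambda^3 (lambda - v·u) with v·u = tr K = 6. Hence the eigenvalues of I - K are 1 (multiplicity 3) and 1 - (6) = -5, so det(I - K) = -5. (Direct check: I - K =
[[1, 0, 0, 0],
 [-6, -5, -6, -6],
 [-6, -6, -5, -6],
 [6, 6, 6, 7]]
has determinant -5.) The finite-dimensional Fredholm alternative says: either (I - K) is invertible, or ker(I - K) ≠ {0} and then range(I - K) = ker((I - K)^*)^⊥, with dim ker(I - K) = dim ker((I - K)^*). Since det(I - K) ≠ 0, 1 is not an eigenvalue of K and ker(I - K) = {0}, so we are in the first case: for every y there is a unique x = (I - K)^(-1) y. Explicitly, by the Sherman–Morrison formula, (I - u v^T)^(-1) = I + u v^T/(1 - v·u), i.e. (I - K)^(-1) = I + K/(-5).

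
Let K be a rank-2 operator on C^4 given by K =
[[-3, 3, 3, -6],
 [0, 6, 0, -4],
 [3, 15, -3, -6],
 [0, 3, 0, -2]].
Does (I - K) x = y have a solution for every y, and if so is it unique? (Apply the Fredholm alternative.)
(I - K) is invertible (det(I - K) = -21 ≠ 0), so for every y in C^4 the equation (I - K) x = y has a unique solution.

K has rank 2 and factors as K = U V^T = u1 v1^T + u2 v2^T with u1 = (-3, 0, 3, 0), v1 = (1, 2, -1, 0), u2 = (-3, -2, -3, -1), v2 = (0, -3, 0, 2) (multiplying out reproduces the displayed K). The nonzero eigenvalues of U V^T coincide with those of the 2 x 2 matrix G = V^T U = [[v1·u1, v1·u2], [v2·u1, v2·u2]] = [[-6, -4], [0, 4]], and by the Sylvester determinant identity det(I_4 - U V^T) = det(I_2 - V^T U) = det([[7, 4], [0, -3]]) = (7)(-3) - (4)(0) = -21. (Direct check: I - K =
[[4, -3, -3, 6],
 [0, -5, 0, 4],
 [-3, -15, 4, 6],
 [0, -3, 0, 3]]
has determinant -21.) The finite-dimensional Fredholm alternative says: either (I - K) is invertible, or ker(I - K) ≠ {0} and then range(I - K) = ker((I - K)^*)^⊥, with dim ker(I - K) = dim ker((I - K)^*). Since det(I - K) ≠ 0, 1 is not an eigenvalue of K and ker(I - K) = {0}, so we are in the first case: for every y there is a unique x = (I - K)^(-1) y. (Explicitly, by the Woodbury identity, (I - U V^T)^(-1) = I + U (I_2 - G)^(-1) V^T.)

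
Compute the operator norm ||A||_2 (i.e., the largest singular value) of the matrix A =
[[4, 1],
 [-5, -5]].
||A||_2 = sqrt((67 + sqrt(3589))/2) ≈ 7.9658 (= sqrt(largest eigenvalue of A^T A))

||A||_2 = sigma_max(A) = sqrt(lambda_max(A^T A)). Form the symmetric matrix M = A^T A =
[[41, 29],
 [29, 26]].
Its characteristic polynomial (trace, determinant of M give the coefficients) is
  p(λ) = det(λ I - M) = λ^2 - 67λ + 225.
For λ^2 - 67λ + 225 the discriminant is 3589. It is nonnegative but not a perfect square, so the roots are real and irrational: λ = (67 ± sqrt(3589))/2 ≈ 63.4541, 3.5459.
So the eigenvalues of A^T A are ≈ 3.5459, 63.4541 (all ≥ 0, as they must be for A^T A). The largest is λ_max = (67 + sqrt(3589))/2 ≈ 63.4541, hence ||A||_2 = sqrt(λ_max) = sqrt((67 + sqrt(3589))/2) ≈ 7.9658.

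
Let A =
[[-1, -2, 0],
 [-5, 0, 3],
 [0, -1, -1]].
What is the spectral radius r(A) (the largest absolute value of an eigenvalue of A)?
r(A) = (1 + sqrt(29))/2 ≈ 3.1926

The eigenvalues of A are the roots of its characteristic polynomial. With M = A (coefficients from the trace, the sum of principal 2x2 minors, and det A):
  p(λ) = det(λ I - M) = λ^3 + 2λ^2 - 6λ - 7.
By the rational root theorem any rational root is an integer divisor of 7. Testing λ = -1: p(-1) = -1 + 2 + 6 - 7 = 0, so λ = -1 is a root. Dividing out (λ + 1) leaves p(λ) = (λ + 1)(λ^2 + λ - 7). For λ^2 + λ - 7 the discriminant is 29. It is nonnegative but not a perfect square, so the roots are real and irrational: λ = (-1 ± sqrt(29))/2 ≈ 2.1926, -3.1926.
Thus the eigenvalues (to 4 decimals) are 2.1926 (modulus 2.1926); -3.1926 (modulus 3.1926); -1 (modulus 1). The spectral radius is the largest modulus: r(A) = (1 + sqrt(29))/2 ≈ 3.1926. (Cross-check: r(A) ≤ ||A||_2 ≈ 5.9201; equality holds whenever A is normal, though it can also hold for some non-normal A.)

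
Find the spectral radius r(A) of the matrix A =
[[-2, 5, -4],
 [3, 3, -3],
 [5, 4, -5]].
r(A) ≈ 3.6425

The eigenvalues of A are the roots of its characteristic polynomial. With M = A (coefficients from the trace, the sum of principal 2x2 minors, and det A):
  p(λ) = det(λ I - M) = λ^3 + 4λ^2 + 6λ - 18.
No integer candidate from the rational root theorem (±divisors of 18) is a root, so the roots are irrational. The cubic discriminant is Δ = -12204 < 0, so there is one real root and a complex-conjugate pair. p(1) = -7 and p(2) = 18 have opposite signs, so a root lies in (1, 2); Newton's method refines it to λ ≈ 1.3567. Dividing out (λ - (1.3567)) leaves approximately λ^2 + 5.3567λ + 13.2675. For λ^2 + 5.3567λ + 13.2675 the discriminant is -24.3756. It is negative, so the remaining roots are the complex-conjugate pair λ ≈ -2.6784 ± 2.4686i. Their product equals the constant term, so |λ|^2 ≈ 13.2675 and |λ| ≈ 3.6425.
Thus the eigenvalues (to 4 decimals) are 1.3567 (modulus 1.3567); -2.6784 ± 2.4686i (modulus 3.6425). The spectral radius is the largest modulus: r(A) ≈ 3.6425. (Cross-check: r(A) ≤ ||A||_2 ≈ 10.6118; equality holds whenever A is normal, though it can also hold for some non-normal A.)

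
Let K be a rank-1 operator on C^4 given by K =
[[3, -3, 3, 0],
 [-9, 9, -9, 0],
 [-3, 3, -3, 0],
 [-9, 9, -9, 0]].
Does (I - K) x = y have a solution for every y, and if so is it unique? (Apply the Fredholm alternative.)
(I - K) is invertible (det(I - K) = -8 ≠ 0), so for every y in C^4 the equation (I - K) x = y has a unique solution.

K has rank 1, so it is an outer product K = u v^T: every row of K is a multiple of one row vector. Reading off the entries, u = (1, -3, -1, -3) and v = (3, -3, 3, 0) (row i of K equals u_i·v^T). A rank-one matrix u v^T satisfies K u = u (v·u) and kills the (3)-dimensional subspace v^⊥, so its characteristic polynomial is lambda^3 (lambda - v·u) with v·u = tr K = 9. Hence the eigenvalues of I - K are 1 (multiplicity 3) and 1 - (9) = -8, so det(I - K) = -8. (Direct check: I - K =
[[-2, 3, -3, 0],
 [9, -8, 9, 0],
 [3, -3, 4, 0],
 [9, -9, 9, 1]]
has determinant -8.) The finite-dimensional Fredholm alternative says: either (I - K) is invertible, or ker(I - K) ≠ {0} and then range(I - K) = ker((I - K)^*)^⊥, with dim ker(I - K) = dim ker((I - K)^*). Since det(I - K) ≠ 0, 1 is not an eigenvalue of K and ker(I - K) = {0}, so we are in the first case: for every y there is a unique x = (I - K)^(-1) y. Explicitly, by the Sherman–Morrison formula, (I - u v^T)^(-1) = I + u v^T/(1 - v·u), i.e. (I - K)^(-1) = I + K/(-8).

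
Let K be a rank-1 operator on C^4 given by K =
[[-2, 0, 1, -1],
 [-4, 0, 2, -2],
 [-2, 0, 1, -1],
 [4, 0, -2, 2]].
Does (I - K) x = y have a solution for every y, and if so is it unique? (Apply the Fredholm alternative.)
(I - K) is singular (det(I - K) = 0, i.e. 1 ∈ sigma(K)). (I - K) x = y is solvable iff y ⊥ ker((I - K)^*) = span{(-2, 0, 1, -1)}, i.e. iff -2y_1 + y_3 - y_4 = 0. When solvable, the solutions are x = y + c·(1, 2, 1, -2), c arbitrary (ker(I - K) = span{(1, 2, 1, -2)}, dimension 1).

K has rank 1, so it is an outer product K = u v^T: every row of K is a multiple of one row vector. Reading off the entries, u = (1, 2, 1, -2) and v = (-2, 0, 1, -1) (row i of K equals u_i·v^T). A rank-one matrix u v^T satisfies K u = u (v·u) and kills the (3)-dimensional subspace v^⊥, so its characteristic polynomial is lambda^3 (lambda - v·u) with v·u = tr K = 1. Hence the eigenvalues of I - K are 1 (multiplicity 3) and 1 - (1) = 0, so det(I - K) = 0. (Direct check: I - K =
[[3, 0, -1, 1],
 [4, 1, -2, 2],
 [2, 0, 0, 1],
 [-4, 0, 2, -1]]
has determinant 0.) So 1 is an eigenvalue of K and (I - K) is not invertible. The finite-dimensional Fredholm alternative says: either (I - K) is invertible, or ker(I - K) ≠ {0} and then range(I - K) = ker((I - K)^*)^⊥, with dim ker(I - K) = dim ker((I - K)^*). We are in the second case, so we need both kernels. Kernel of I - K: (I - K) u = u - u (v·u) = u - u = 0, so ker(I - K) = span{u} = span{(1, 2, 1, -2)} (it is exactly 1-dimensional because rank(I - K) = 3). Kernel of the adjoint: K is real, so (I - K)^* = I - K^T = I - v u^T, and (I - v u^T) v = v - v (u·v) = 0; hence ker((I - K)^*) = span{v} = span{(-2, 0, 1, -1)}. Therefore (I - K) x = y is solvable iff <y, v> = 0, i.e. iff -2y_1 + y_3 - y_4 = 0. When this holds, K y = u (v·y) = 0, so (I - K) y = y and x = y is a particular solution; the full solution set is the line x = y + c·u = y + c·(1, 2, 1, -2), c ∈ C.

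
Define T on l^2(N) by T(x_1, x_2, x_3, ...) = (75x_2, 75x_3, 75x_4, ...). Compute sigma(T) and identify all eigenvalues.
sigma(T) = closed disk {z in C : |z| ≤ 75}; sigma_p(T) = open disk {z in C : |z| < 75}

Note T = 75·V where V is the unit left shift (V x)_k = x_{k+1}; so sigma(T) = 75·sigma(V) and ||T|| = 75||V||. ||T x||^2 = 5625sum_{k≥2} |x_k|^2 ≤ 5625||x||^2, with equality on {x : x_1 = 0}, so ||T|| = 75. For any lambda with |lambda| < 75, set r = lambda/75 (|r| < 1); the vector x = (1, r, r^2, ...) is in l^2 and satisfies T x = 75(r, r^2, ...) = lambda x, so lambda is an eigenvalue. On the boundary |lambda| = 75 the geometric series diverges, so no l^2 eigenvector exists, but these lambda lie in the approximate point spectrum. Hence sigma(T) is the closed disk of radius 75 and sigma_p(T) is the open disk.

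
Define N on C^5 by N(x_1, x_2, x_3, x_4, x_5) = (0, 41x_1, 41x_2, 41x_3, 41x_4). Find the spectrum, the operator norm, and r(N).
sigma(N) = {0}; ||N|| = 41; r(N) = 0. (N is nilpotent with N^5 = 0.)

On C^5, N is a strictly lower-triangular matrix with 41 on the subdiagonal and zeros elsewhere, so its characteristic polynomial is lambda^5 and every eigenvalue is 0: sigma(N) = {0}. For the operator norm, N e_i = 41e_{i+1} for i = 1, ..., 4 and N e_5 = 0, so the singular values of N are 41 (with multiplicity 4) and 0; hence ||N|| = 41. The spectral radius r(N) = max|lambda| = 0. Note ||N|| > r(N) — characteristic of non-normal nilpotent operators. Indeed N^5 = 0.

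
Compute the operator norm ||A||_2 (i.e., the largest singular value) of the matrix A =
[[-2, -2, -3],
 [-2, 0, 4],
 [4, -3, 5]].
||A||_2 ≈ 7.8732 (= sqrt(largest eigenvalue of A^T A))

||A||_2 = sigma_max(A) = sqrt(lambda_max(A^T A)). Form the symmetric matrix M = A^T A =
[[24, -8, 18],
 [-8, 13, -9],
 [18, -9, 50]].
Its characteristic polynomial (trace, sum of principal 2x2 minors, determinant of M give the coefficients) is
  p(λ) = det(λ I - M) = λ^3 - 87λ^2 + 1693λ - 8836.
No integer candidate from the rational root theorem (±divisors of 8836) is a root, so the roots are irrational. The cubic discriminant is Δ = 328587197 > 0, so there are three distinct real roots. p(8) = -348 and p(9) = 83 have opposite signs, so a root lies in (8, 9); Newton's method refines it to λ ≈ 8.7833. p(16) = 76 and p(17) = -285 have opposite signs, so a root lies in (16, 17); Newton's method refines it to λ ≈ 16.229. p(61) = -2309 and p(62) = 30 have opposite signs, so a root lies in (61, 62); Newton's method refines it to λ ≈ 61.9877. Check (Vieta): the three roots sum to 87, matching tr M = 87.
So the eigenvalues of A^T A are ≈ 8.7833, 16.229, 61.9877 (all ≥ 0, as they must be for A^T A). The largest is λ_max ≈ 61.9877, hence ||A||_2 = sqrt(λ_max) ≈ 7.8732.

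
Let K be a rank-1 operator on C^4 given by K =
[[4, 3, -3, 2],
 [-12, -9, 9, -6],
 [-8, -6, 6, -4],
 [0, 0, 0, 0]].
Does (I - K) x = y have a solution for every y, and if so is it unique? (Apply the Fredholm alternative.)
(I - K) is singular (det(I - K) = 0, i.e. 1 ∈ sigma(K)). (I - K) x = y is solvable iff y ⊥ ker((I - K)^*) = span{(4, 3, -3, 2)}, i.e. iff 4y_1 + 3y_2 - 3y_3 + 2y_4 = 0. When solvable, the solutions are x = y + c·(1, -3, -2, 0), c arbitrary (ker(I - K) = span{(1, -3, -2, 0)}, dimension 1).

K has rank 1, so it is an outer product K = u v^T: every row of K is a multiple of one row vector. Reading off the entries, u = (1, -3, -2, 0) and v = (4, 3, -3, 2) (row i of K equals u_i·v^T). A rank-one matrix u v^T satisfies K u = u (v·u) and kills the (3)-dimensional subspace v^⊥, so its characteristic polynomial is lambda^3 (lambda - v·u) with v·u = tr K = 1. Hence the eigenvalues of I - K are 1 (multiplicity 3) and 1 - (1) = 0, so det(I - K) = 0. (Direct check: I - K =
[[-3, -3, 3, -2],
 [12, 10, -9, 6],
 [8, 6, -5, 4],
 [0, 0, 0, 1]]
has determinant 0.) So 1 is an eigenvalue of K and (I - K) is not invertible. The finite-dimensional Fredholm alternative says: either (I - K) is invertible, or ker(I - K) ≠ {0} and then range(I - K) = ker((I - K)^*)^⊥, with dim ker(I - K) = dim ker((I - K)^*). We are in the second case, so we need both kernels. Kernel of I - K: (I - K) u = u - u (v·u) = u - u = 0, so ker(I - K) = span{u} = span{(1, -3, -2, 0)} (it is exactly 1-dimensional because rank(I - K) = 3). Kernel of the adjoint: K is real, so (I - K)^* = I - K^T = I - v u^T, and (I - v u^T) v = v - v (u·v) = 0; hence ker((I - K)^*) = span{v} = span{(4, 3, -3, 2)}. Therefore (I - K) x = y is solvable iff <y, v> = 0, i.e. iff 4y_1 + 3y_2 - 3y_3 + 2y_4 = 0. When this holds, K y = u (v·y) = 0, so (I - K) y = y and x = y is a particular solution; the full solution set is the line x = y + c·u = y + c·(1, -3, -2, 0), c ∈ C.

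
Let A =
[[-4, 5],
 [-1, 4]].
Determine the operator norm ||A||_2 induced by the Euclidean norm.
||A||_2 = sqrt((58 + sqrt(2880))/2) ≈ 7.4721 (= sqrt(largest eigenvalue of A^T A))

||A||_2 = sigma_max(A) = sqrt(lambda_max(A^T A)). Form the symmetric matrix M = A^T A =
[[17, -24],
 [-24, 41]].
Its characteristic polynomial (trace, determinant of M give the coefficients) is
  p(λ) = det(λ I - M) = λ^2 - 58λ + 121.
For λ^2 - 58λ + 121 the discriminant is 2880. It is nonnegative but not a perfect square, so the roots are real and irrational: λ = (58 ± sqrt(2880))/2 ≈ 55.8328, 2.1672.
So the eigenvalues of A^T A are ≈ 2.1672, 55.8328 (all ≥ 0, as they must be for A^T A). The largest is λ_max = (58 + sqrt(2880))/2 ≈ 55.8328, hence ||A||_2 = sqrt(λ_max) = sqrt((58 + sqrt(2880))/2) ≈ 7.4721.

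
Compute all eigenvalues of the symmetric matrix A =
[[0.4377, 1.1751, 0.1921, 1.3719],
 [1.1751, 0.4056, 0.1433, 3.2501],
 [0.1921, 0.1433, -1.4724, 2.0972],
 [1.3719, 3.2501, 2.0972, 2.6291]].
sigma(A) ≈ {-3, -1, 0, 6}

A is real symmetric, so its spectrum consists of real eigenvalues. Expanding the characteristic polynomial of the displayed matrix gives
  det(λ I - A) = p(λ) = λ^4 + (-2)λ^3 + (-21)λ^2 + (-18)λ + (0).
Solving p(λ) = 0 yields eigenvalues ≈ -3, -1, 0, 6. (A is shown rounded to 4 decimals, so these recover the underlying integer eigenvalues to within that precision.)
Verification: the trace of A = 2 equals the sum of eigenvalues 2, and det(A) ≈ 0.0001 matches the eigenvalue product 0.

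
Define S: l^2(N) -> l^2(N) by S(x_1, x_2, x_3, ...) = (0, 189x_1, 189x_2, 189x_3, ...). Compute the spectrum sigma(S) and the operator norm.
sigma(S) = closed disk {z in C : |z| ≤ 189}; ||S|| = 189

Note S = 189·U where U is the unit right shift (U x)_k = x_{k-1} (with x_0 := 0); so ||S|| = 189||U|| and sigma(S) = 189·sigma(U). ||S x||^2 = sum_{k≥1} |189x_k|^2 = 35721||x||^2, so ||S|| = 189 and sigma(S) ⊂ {|z| ≤ 189}. For any |lambda| < 189, the equation (S - lambda I) x = 0 forces x_1 = 0, then 189x_k = lambda x_{k+1} ⇒ x = 0, so S has no eigenvalues. But (S - lambda I) is not surjective for |lambda| < 189: solving (S - lambda I) x = e_1 would require x_n proportional to (lambda/189)^(-n), which is not in l^2. So every |lambda| < 189 lies in the residual spectrum. The boundary |lambda| = 189 is in the approximate point spectrum (the spectrum is closed). Hence sigma(S) is the closed disk of radius 189.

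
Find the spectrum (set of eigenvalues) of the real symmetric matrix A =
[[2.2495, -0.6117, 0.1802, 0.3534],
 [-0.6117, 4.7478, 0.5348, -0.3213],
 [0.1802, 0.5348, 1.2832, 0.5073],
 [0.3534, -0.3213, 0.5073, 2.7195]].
sigma(A) ≈ {1, 2, 3, 5}

A is real symmetric, so its spectrum consists of real eigenvalues. Expanding the characteristic polynomial of the displayed matrix gives
  det(λ I - A) = p(λ) = λ^4 + (-11)λ^3 + (41)λ^2 + (-60.999)λ + (29.9989).
Solving p(λ) = 0 yields eigenvalues ≈ 1, 2, 3, 5. (A is shown rounded to 4 decimals, so these recover the underlying integer eigenvalues to within that precision.)
Verification: the trace of A = 11 equals the sum of eigenvalues 11, and det(A) ≈ 29.9989 matches the eigenvalue product 30.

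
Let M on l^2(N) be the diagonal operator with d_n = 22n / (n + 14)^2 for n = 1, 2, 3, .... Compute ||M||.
||M|| = 11/28 (attained at n = 14)

For M diagonal, ||M|| = sup_n |d_n|. Treat f(x) = 22x / (x + 14)^2 for real x > 0. By the quotient rule, f'(x) = 22(14 - x)/(x + 14)^3, which is positive for x < 14 and negative for x > 14. So f has a unique maximum at x = 14, and since 14 is a positive integer, the supremum over n ≥ 1 is attained at n = 14: d_14 = 22·14/(14 + 14)^2 = 22·14/784 = 11/28. Hence ||M|| = 11/28.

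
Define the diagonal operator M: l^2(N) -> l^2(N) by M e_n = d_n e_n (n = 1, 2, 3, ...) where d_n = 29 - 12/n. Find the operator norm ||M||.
||M|| = 29

For a diagonal operator on l^2 with entries d_n, ||M|| = sup_n |d_n|. Here d_1 = 17, d_2 = 23, ..., and d_n = 29 - 12/n increases monotonically toward 29. All terms lie in [17, 29), so |d_n| = d_n and the supremum is the limit 29, which is not attained by any individual d_n. Hence ||M|| = 29.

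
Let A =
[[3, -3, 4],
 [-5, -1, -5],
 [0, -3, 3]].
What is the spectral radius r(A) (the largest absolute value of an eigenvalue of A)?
r(A) ≈ 7.816

The eigenvalues of A are the roots of its characteristic polynomial. With M = A (coefficients from the trace, the sum of principal 2x2 minors, and det A):
  p(λ) = det(λ I - M) = λ^3 - 5λ^2 - 27λ + 39.
No integer candidate from the rational root theorem (±divisors of 39) is a root, so the roots are irrational. The cubic discriminant is Δ = 170160 > 0, so there are three distinct real roots. p(-5) = -76 and p(-4) = 3 have opposite signs, so a root lies in (-5, -4); Newton's method refines it to λ ≈ -4.0485. p(1) = 8 and p(2) = -27 have opposite signs, so a root lies in (1, 2); Newton's method refines it to λ ≈ 1.2325. p(7) = -52 and p(8) = 15 have opposite signs, so a root lies in (7, 8); Newton's method refines it to λ ≈ 7.816. Check (Vieta): the three roots sum to 5, matching tr M = 5.
Thus the eigenvalues (to 4 decimals) are -4.0485 (modulus 4.0485); 1.2325 (modulus 1.2325); 7.816 (modulus 7.816). The spectral radius is the largest modulus: r(A) ≈ 7.816. (Cross-check: r(A) ≤ ||A||_2 ≈ 9.1305; equality holds whenever A is normal, though it can also hold for some non-normal A.)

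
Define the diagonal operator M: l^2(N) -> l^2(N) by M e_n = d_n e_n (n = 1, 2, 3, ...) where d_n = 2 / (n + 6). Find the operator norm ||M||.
||M|| = 2/7 (attained at n = 1)

For M diagonal, ||M|| = sup_n |d_n| = sup_n 2/(n + 6). This is positive and strictly decreasing in n, so the supremum is attained at n = 1: d_1 = 2/(1 + 6) = 2/7. Hence ||M|| = 2/7.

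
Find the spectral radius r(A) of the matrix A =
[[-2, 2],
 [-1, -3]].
r(A) = sqrt(8) ≈ 2.8284

The eigenvalues of A are the roots of its characteristic polynomial. With M = A (coefficients from the trace and determinant):
  p(λ) = det(λ I - M) = λ^2 + 5λ + 8.
For λ^2 + 5λ + 8 the discriminant is -7. It is negative, so the roots are the complex-conjugate pair λ = -5/2 ± (sqrt(7)/2) i ≈ -2.5 ± 1.3229i. For a conjugate pair the product of the roots equals the constant term, so |λ|^2 = 8 and |λ| = sqrt(8) ≈ 2.8284.
Thus the eigenvalues (to 4 decimals) are -2.5 ± 1.3229i (modulus 2.8284). The spectral radius is the largest modulus: r(A) = sqrt(8) ≈ 2.8284. (Cross-check: r(A) ≤ ||A||_2 ≈ 3.6226; equality holds whenever A is normal, though it can also hold for some non-normal A.)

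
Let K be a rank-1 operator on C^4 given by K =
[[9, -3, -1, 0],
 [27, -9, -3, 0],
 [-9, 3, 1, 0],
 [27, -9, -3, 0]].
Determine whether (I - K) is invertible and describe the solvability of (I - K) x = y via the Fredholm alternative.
(I - K) is singular (det(I - K) = 0, i.e. 1 ∈ sigma(K)). (I - K) x = y is solvable iff y ⊥ ker((I - K)^*) = span{(9, -3, -1, 0)}, i.e. iff 9y_1 - 3y_2 - y_3 = 0. When solvable, the solutions are x = y + c·(1, 3, -1, 3), c arbitrary (ker(I - K) = span{(1, 3, -1, 3)}, dimension 1).

K has rank 1, so it is an outer product K = u v^T: every row of K is a multiple of one row vector. Reading off the entries, u = (1, 3, -1, 3) and v = (9, -3, -1, 0) (row i of K equals u_i·v^T). A rank-one matrix u v^T satisfies K u = u (v·u) and kills the (3)-dimensional subspace v^⊥, so its characteristic polynomial is lambda^3 (lambda - v·u) with v·u = tr K = 1. Hence the eigenvalues of I - K are 1 (multiplicity 3) and 1 - (1) = 0, so det(I - K) = 0. (Direct check: I - K =
[[-8, 3, 1, 0],
 [-27, 10, 3, 0],
 [9, -3, 0, 0],
 [-27, 9, 3, 1]]
has determinant 0.) So 1 is an eigenvalue of K and (I - K) is not invertible. The finite-dimensional Fredholm alternative says: either (I - K) is invertible, or ker(I - K) ≠ {0} and then range(I - K) = ker((I - K)^*)^⊥, with dim ker(I - K) = dim ker((I - K)^*). We are in the second case, so we need both kernels. Kernel of I - K: (I - K) u = u - u (v·u) = u - u = 0, so ker(I - K) = span{u} = span{(1, 3, -1, 3)} (it is exactly 1-dimensional because rank(I - K) = 3). Kernel of the adjoint: K is real, so (I - K)^* = I - K^T = I - v u^T, and (I - v u^T) v = v - v (u·v) = 0; hence ker((I - K)^*) = span{v} = span{(9, -3, -1, 0)}. Therefore (I - K) x = y is solvable iff <y, v> = 0, i.e. iff 9y_1 - 3y_2 - y_3 = 0. When this holds, K y = u (v·y) = 0, so (I - K) y = y and x = y is a particular solution; the full solution set is the line x = y + c·u = y + c·(1, 3, -1, 3), c ∈ C.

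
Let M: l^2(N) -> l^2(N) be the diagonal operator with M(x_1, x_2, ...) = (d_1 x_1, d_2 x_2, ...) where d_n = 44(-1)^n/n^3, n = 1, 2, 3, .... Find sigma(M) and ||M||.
sigma(M) = {44(-1)^n/n^3 : n ≥ 1} ∪ {0}; ||M|| = 44

A bounded diagonal operator on l^2 with diagonal entries d_n has spectrum equal to the closure of {d_n : n ≥ 1}: every d_n is an eigenvalue (with eigenvector e_n), so {d_n} ⊂ sigma(M); the spectrum is closed, so its closure is too; and for lambda not in the closure, (M - lambda I) has bounded inverse (the diagonal entries 1/(d_n - lambda) are bounded). For our sequence d_n = 44(-1)^n/n^3, n = 1, 2, 3, ...:
  - {d_n} = {44(-1)^n/n^3 : n ≥ 1}; the only limit point is 0
  - closure = {44(-1)^n/n^3 : n ≥ 1} ∪ {0}
For the norm: a diagonal operator has ||M|| = sup_n |d_n|. Here |d_n| = 44/n^3 is decreasing, so sup_n |d_n| = |d_1| = 44. So ||M|| = 44.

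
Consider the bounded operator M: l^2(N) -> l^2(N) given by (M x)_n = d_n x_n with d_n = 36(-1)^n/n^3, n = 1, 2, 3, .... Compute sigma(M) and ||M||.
sigma(M) = {36(-1)^n/n^3 : n ≥ 1} ∪ {0}; ||M|| = 36

A bounded diagonal operator on l^2 with diagonal entries d_n has spectrum equal to the closure of {d_n : n ≥ 1}: every d_n is an eigenvalue (with eigenvector e_n), so {d_n} ⊂ sigma(M); the spectrum is closed, so its closure is too; and for lambda not in the closure, (M - lambda I) has bounded inverse (the diagonal entries 1/(d_n - lambda) are bounded). For our sequence d_n = 36(-1)^n/n^3, n = 1, 2, 3, ...:
  - {d_n} = {36(-1)^n/n^3 : n ≥ 1}; the only limit point is 0
  - closure = {36(-1)^n/n^3 : n ≥ 1} ∪ {0}
For the norm: a diagonal operator has ||M|| = sup_n |d_n|. Here |d_n| = 36/n^3 is decreasing, so sup_n |d_n| = |d_1| = 36. So ||M|| = 36.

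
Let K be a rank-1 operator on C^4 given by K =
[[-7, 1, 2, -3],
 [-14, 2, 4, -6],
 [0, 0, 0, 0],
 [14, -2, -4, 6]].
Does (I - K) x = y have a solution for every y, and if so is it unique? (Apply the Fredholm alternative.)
(I - K) is singular (det(I - K) = 0, i.e. 1 ∈ sigma(K)). (I - K) x = y is solvable iff y ⊥ ker((I - K)^*) = span{(-7, 1, 2, -3)}, i.e. iff -7y_1 + y_2 + 2y_3 - 3y_4 = 0. When solvable, the solutions are x = y + c·(1, 2, 0, -2), c arbitrary (ker(I - K) = span{(1, 2, 0, -2)}, dimension 1).

K has rank 1, so it is an outer product K = u v^T: every row of K is a multiple of one row vector. Reading off the entries, u = (1, 2, 0, -2) and v = (-7, 1, 2, -3) (row i of K equals u_i·v^T). A rank-one matrix u v^T satisfies K u = u (v·u) and kills the (3)-dimensional subspace v^⊥, so its characteristic polynomial is lambda^3 (lambda - v·u) with v·u = tr K = 1. Hence the eigenvalues of I - K are 1 (multiplicity 3) and 1 - (1) = 0, so det(I - K) = 0. (Direct check: I - K =
[[8, -1, -2, 3],
 [14, -1, -4, 6],
 [0, 0, 1, 0],
 [-14, 2, 4, -5]]
has determinant 0.) So 1 is an eigenvalue of K and (I - K) is not invertible. The finite-dimensional Fredholm alternative says: either (I - K) is invertible, or ker(I - K) ≠ {0} and then range(I - K) = ker((I - K)^*)^⊥, with dim ker(I - K) = dim ker((I - K)^*). We are in the second case, so we need both kernels. Kernel of I - K: (I - K) u = u - u (v·u) = u - u = 0, so ker(I - K) = span{u} = span{(1, 2, 0, -2)} (it is exactly 1-dimensional because rank(I - K) = 3). Kernel of the adjoint: K is real, so (I - K)^* = I - K^T = I - v u^T, and (I - v u^T) v = v - v (u·v) = 0; hence ker((I - K)^*) = span{v} = span{(-7, 1, 2, -3)}. Therefore (I - K) x = y is solvable iff <y, v> = 0, i.e. iff -7y_1 + y_2 + 2y_3 - 3y_4 = 0. When this holds, K y = u (v·y) = 0, so (I - K) y = y and x = y is a particular solution; the full solution set is the line x = y + c·u = y + c·(1, 2, 0, -2), c ∈ C.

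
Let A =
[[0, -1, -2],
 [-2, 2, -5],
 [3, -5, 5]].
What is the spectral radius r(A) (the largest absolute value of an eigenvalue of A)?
r(A) ≈ 8.2841

The eigenvalues of A are the roots of its characteristic polynomial. With M = A (coefficients from the trace, the sum of principal 2x2 minors, and det A):
  p(λ) = det(λ I - M) = λ^3 - 7λ^2 - 11λ + 3.
No integer candidate from the rational root theorem (±divisors of 3) is a root, so the roots are irrational. The cubic discriminant is Δ = 19284 > 0, so there are three distinct real roots. p(-2) = -11 and p(-1) = 6 have opposite signs, so a root lies in (-2, -1); Newton's method refines it to λ ≈ -1.5221. p(0) = 3 and p(1) = -14 have opposite signs, so a root lies in (0, 1); Newton's method refines it to λ ≈ 0.2379. p(8) = -21 and p(9) = 66 have opposite signs, so a root lies in (8, 9); Newton's method refines it to λ ≈ 8.2841. Check (Vieta): the three roots sum to 7, matching tr M = 7.
Thus the eigenvalues (to 4 decimals) are -1.5221 (modulus 1.5221); 0.2379 (modulus 0.2379); 8.2841 (modulus 8.2841). The spectral radius is the largest modulus: r(A) ≈ 8.2841. (Cross-check: r(A) ≤ ||A||_2 ≈ 9.4824; equality holds whenever A is normal, though it can also hold for some non-normal A.)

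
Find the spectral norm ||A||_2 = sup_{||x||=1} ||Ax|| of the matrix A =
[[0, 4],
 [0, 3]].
||A||_2 = 5 (= sqrt(largest eigenvalue of A^T A))

||A||_2 = sigma_max(A) = sqrt(lambda_max(A^T A)). Form the symmetric matrix M = A^T A =
[[0, 0],
 [0, 25]].
Its characteristic polynomial (trace, determinant of M give the coefficients) is
  p(λ) = det(λ I - M) = λ^2 - 25λ.
For λ^2 - 25λ the discriminant is 625. It is a perfect square (25^2), so the roots are rational: λ = (25 ± 25)/2 = 25, 0.
So the eigenvalues of A^T A are ≈ 0, 25 (all ≥ 0, as they must be for A^T A). The largest is λ_max = 25, hence ||A||_2 = sqrt(λ_max) = 5.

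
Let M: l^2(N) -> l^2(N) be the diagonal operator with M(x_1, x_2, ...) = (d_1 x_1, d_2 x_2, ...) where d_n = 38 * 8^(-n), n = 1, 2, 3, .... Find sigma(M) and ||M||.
sigma(M) = {38 * 8^(-n) : n ≥ 1} ∪ {0}; ||M|| = 19/4

A bounded diagonal operator on l^2 with diagonal entries d_n has spectrum equal to the closure of {d_n : n ≥ 1}: every d_n is an eigenvalue (with eigenvector e_n), so {d_n} ⊂ sigma(M); the spectrum is closed, so its closure is too; and for lambda not in the closure, (M - lambda I) has bounded inverse (the diagonal entries 1/(d_n - lambda) are bounded). For our sequence d_n = 38 * 8^(-n), n = 1, 2, 3, ...:
  - {d_n} = {38 * 8^(-n) : n ≥ 1}; the only limit point is 0
  - closure = {38 * 8^(-n) : n ≥ 1} ∪ {0}
For the norm: a diagonal operator has ||M|| = sup_n |d_n|. Here d_n = 38 * 8^(-n) is positive and decreasing, so sup_n |d_n| = d_1 = 38/8 = 19/4. So ||M|| = 19/4.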